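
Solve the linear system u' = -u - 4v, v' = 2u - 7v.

Coefficient matrix A = [[-1, -4], [2, -7]].
Characteristic polynomial det(A - λI) = λ^2 + 8λ + 15 = 0.
Eigenvalues λ = -3, -5.
For λ=-3: (A-λI) row 1 is [2, -4], so an eigenvector is (2, 1).
For λ=-5: (A-λI) row 1 is [4, -4], so an eigenvector is (-1, -1).
General solution: c_1e^(-3t)(2,1) + c_2e^(-5t)(-1,-1).

u(t) = 2c_1e^(-3t) - c_2e^(-5t), v(t) = c_1e^(-3t) - c_2e^(-5t)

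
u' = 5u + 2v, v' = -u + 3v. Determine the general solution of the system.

Coefficient matrix A = [[5, 2], [-1, 3]].
Characteristic polynomial det(A - λI) = λ^2 - 8λ + 17 = 0.
Eigenvalues λ = 4 ± i (complex conjugate pair).
For λ=4+i: an eigenvector is (1,0) - i(1,-1) = (1 - i, 0 + i).
A real fundamental pair from Re and Im of e^((4+i)t)v: X_1 = e^(4t)(cos(t)·(1,0) + sin(t)·(1,-1)), X_2 = e^(4t)(sin(t)·(1,0) - cos(t)·(1,-1)).
General solution: c_1X_1 + c_2X_2.

u(t) = c_1e^(4t)sin(t) + c_1e^(4t)cos(t) + c_2e^(4t)sin(t) - c_2e^(4t)cos(t), v(t) = -c_1e^(4t)sin(t) + c_2e^(4t)cos(t)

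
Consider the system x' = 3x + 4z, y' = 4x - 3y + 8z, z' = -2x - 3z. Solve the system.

x(t) = 2K_1e^(t) - K_3e^(-t), y(t) = K_2e^(-3t) + 2K_3e^(-t), z(t) = -K_1e^(t) + K_3e^(-t)

Coefficient matrix A = [[3, 0, 4], [4, -3, 8], [-2, 0, -3]].
det(A - λI) = 0 gives eigenvalues λ = 1, -3, -1.
For λ=1: eigenvector (2,0,-1).
For λ=-3: eigenvector (0,1,0).
For λ=-1: eigenvector (-1,2,1).
General solution: K_1e^(t)(2,0,-1) + K_2e^(-3t)(0,1,0) + K_3e^(-t)(-1,2,1).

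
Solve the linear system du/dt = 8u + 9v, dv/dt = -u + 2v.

Coefficient matrix A = [[8, 9], [-1, 2]].
Characteristic polynomial det(A - λI) = λ^2 - 10λ + 25 = 0.
Single eigenvalue λ = 5 with algebraic multiplicity 2.
Eigenvector v = (-3,1); generalized eigenvector w with (A-λI)w=v is (-1,0).
General solution: e^(5t)[C_1·v + C_2·(t·v + w)].

u(t) = -3C_1e^(5t) - 3C_2te^(5t) - C_2e^(5t), v(t) = C_1e^(5t) + C_2te^(5t)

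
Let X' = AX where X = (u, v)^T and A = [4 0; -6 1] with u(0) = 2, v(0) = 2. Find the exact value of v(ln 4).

A = [[4,0],[-6,1]]; eigenvalues λ = 4, 1.
Eigenvectors: (1,-2) for λ=4, (0,1) for λ=1.
From the initial condition, c_1 = 2, c_2 = 6.
v(ln 4) = (2)(4^4)(-2) + (6)(4^1)(1) = -1000.

-1000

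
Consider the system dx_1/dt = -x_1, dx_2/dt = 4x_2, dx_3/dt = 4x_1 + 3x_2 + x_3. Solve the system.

x_1(t) = c_3e^(-t), x_2(t) = c_1e^(4t), x_3(t) = c_1e^(4t) - c_2e^(t) - 2c_3e^(-t)

Coefficient matrix A = [[-1, 0, 0], [0, 4, 0], [4, 3, 1]].
det(A - λI) = 0 gives eigenvalues λ = 4, 1, -1.
For λ=4: eigenvector (0,1,1).
For λ=1: eigenvector (0,0,-1).
For λ=-1: eigenvector (1,0,-2).
General solution: c_1e^(4t)(0,1,1) + c_2e^(t)(0,0,-1) + c_3e^(-t)(1,0,-2).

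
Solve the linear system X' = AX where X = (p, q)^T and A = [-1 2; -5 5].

Coefficient matrix A = [[-1, 2], [-5, 5]].
Characteristic polynomial det(A - λI) = λ^2 - 4λ + 5 = 0.
Eigenvalues λ = 2 ± i (complex conjugate pair).
For λ=2+i: an eigenvector is (-1,-1) - i(1,2) = (-1 - i, -1 - 2i).
A real fundamental pair from Re and Im of e^((2+i)t)v: X_1 = e^(2t)(cos(t)·(-1,-1) + sin(t)·(1,2)), X_2 = e^(2t)(sin(t)·(-1,-1) - cos(t)·(1,2)).
General solution: K_1X_1 + K_2X_2.

p(t) = K_1e^(2t)sin(t) - K_1e^(2t)cos(t) - K_2e^(2t)sin(t) - K_2e^(2t)cos(t), q(t) = 2K_1e^(2t)sin(t) - K_1e^(2t)cos(t) - K_2e^(2t)sin(t) - 2K_2e^(2t)cos(t)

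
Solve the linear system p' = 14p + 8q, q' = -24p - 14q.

Coefficient matrix A = [[14, 8], [-24, -14]].
Characteristic polynomial det(A - λI) = λ^2 - 4 = 0.
Eigenvalues λ = 2, -2.
For λ=2: (A-λI) row 1 is [12, 8], so an eigenvector is (2, -3).
For λ=-2: (A-λI) row 1 is [16, 8], so an eigenvector is (-1, 2).
General solution: c_1e^(2t)(2,-3) + c_2e^(-2t)(-1,2).

p(t) = 2c_1e^(2t) - c_2e^(-2t), q(t) = -3c_1e^(2t) + 2c_2e^(-2t)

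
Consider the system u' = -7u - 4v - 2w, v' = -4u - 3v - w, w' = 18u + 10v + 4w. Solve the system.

Coefficient matrix A = [[-7, -4, -2], [-4, -3, -1], [18, 10, 4]].
det(A - λI) = 0 gives eigenvalues λ = -3, -2, -1.
For λ=-3: eigenvector (1,1,-4).
For λ=-2: eigenvector (-2,-3,11).
For λ=-1: eigenvector (0,1,-2).
General solution: C_1e^(-3t)(1,1,-4) + C_2e^(-2t)(-2,-3,11) + C_3e^(-t)(0,1,-2).

u(t) = C_1e^(-3t) - 2C_2e^(-2t), v(t) = C_1e^(-3t) - 3C_2e^(-2t) + C_3e^(-t), w(t) = -4C_1e^(-3t) + 11C_2e^(-2t) - 2C_3e^(-t)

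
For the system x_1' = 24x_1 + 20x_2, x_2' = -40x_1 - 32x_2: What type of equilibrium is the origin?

A = [[24,20],[-40,-32]]; det(A-λI) = λ^2 + 8λ + 32.
λ = -4 ± 4i: negative real part.

stable spiral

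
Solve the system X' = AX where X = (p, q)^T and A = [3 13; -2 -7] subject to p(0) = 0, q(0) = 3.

Coefficient matrix A = [[3, 13], [-2, -7]].
Characteristic polynomial det(A - λI) = λ^2 + 4λ + 5 = 0.
Eigenvalues λ = -2 ± i (complex conjugate pair).
For λ=-2+i: an eigenvector is (2,-1) - i(-3,1) = (2 + 3i, -1 - i).
A real fundamental pair from Re and Im of e^((-2+i)t)v: X_1 = e^(-2t)(cos(t)·(2,-1) + sin(t)·(-3,1)), X_2 = e^(-2t)(sin(t)·(2,-1) - cos(t)·(-3,1)).
General solution: K_1X_1 + K_2X_2.
Applying p(0)=0, q(0)=3 gives K_1=-9, K_2=6.

p(t) = 39e^(-2t)sin(t), q(t) = -15e^(-2t)sin(t) + 3e^(-2t)cos(t)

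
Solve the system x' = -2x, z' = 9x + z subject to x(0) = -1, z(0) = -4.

Coefficient matrix A = [[-2, 0], [9, 1]].
Characteristic polynomial det(A - λI) = λ^2 + λ - 2 = 0.
Eigenvalues λ = 1, -2.
For λ=1: (A-λI) row 1 is [-3, 0], so an eigenvector is (0, 1).
For λ=-2: (A-λI) row 2 is [9, 3], so an eigenvector is (1, -3).
General solution: C_1e^(t)(0,1) + C_2e^(-2t)(1,-3).
Applying x(0)=-1, z(0)=-4 gives C_1=-7, C_2=-1.

x(t) = -e^(-2t), z(t) = -7e^(t) + 3e^(-2t)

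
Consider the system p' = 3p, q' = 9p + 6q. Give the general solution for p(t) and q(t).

Coefficient matrix A = [[3, 0], [9, 6]].
Characteristic polynomial det(A - λI) = λ^2 - 9λ + 18 = 0.
Eigenvalues λ = 3, 6.
For λ=3: (A-λI) row 2 is [9, 3], so an eigenvector is (-1, 3).
For λ=6: (A-λI) row 1 is [-3, 0], so an eigenvector is (0, -1).
General solution: C_1e^(3t)(-1,3) + C_2e^(6t)(0,-1).

p(t) = -C_1e^(3t), q(t) = 3C_1e^(3t) - C_2e^(6t)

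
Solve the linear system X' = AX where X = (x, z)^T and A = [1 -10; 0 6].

x(t) = -c_1e^(t) - 2c_2e^(6t), z(t) = c_2e^(6t)

Coefficient matrix A = [[1, -10], [0, 6]].
Characteristic polynomial det(A - λI) = λ^2 - 7λ + 6 = 0.
Eigenvalues λ = 1, 6.
For λ=1: (A-λI) row 1 is [0, -10], so an eigenvector is (-1, 0).
For λ=6: (A-λI) row 1 is [-5, -10], so an eigenvector is (-2, 1).
General solution: c_1e^(t)(-1,0) + c_2e^(6t)(-2,1).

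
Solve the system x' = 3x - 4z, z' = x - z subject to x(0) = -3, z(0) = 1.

Coefficient matrix A = [[3, -4], [1, -1]].
Characteristic polynomial det(A - λI) = λ^2 - 2λ + 1 = 0.
Single eigenvalue λ = 1 with algebraic multiplicity 2.
Eigenvector v = (2,1); generalized eigenvector w with (A-λI)w=v is (3,1).
General solution: e^(t)[K_1·v + K_2·(t·v + w)].
Applying x(0)=-3, z(0)=1 gives K_1=6, K_2=-5.

x(t) = -10te^(t) - 3e^(t), z(t) = -5te^(t) + e^(t)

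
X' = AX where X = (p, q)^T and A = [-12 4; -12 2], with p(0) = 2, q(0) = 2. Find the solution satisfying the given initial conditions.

p(t) = -2e^(-4t) + 4e^(-6t), q(t) = -4e^(-4t) + 6e^(-6t)

Coefficient matrix A = [[-12, 4], [-12, 2]].
Characteristic polynomial det(A - λI) = λ^2 + 10λ + 24 = 0.
Eigenvalues λ = -6, -4.
For λ=-6: (A-λI) row 1 is [-6, 4], so an eigenvector is (2, 3).
For λ=-4: (A-λI) row 1 is [-8, 4], so an eigenvector is (-1, -2).
General solution: K_1e^(-6t)(2,3) + K_2e^(-4t)(-1,-2).
Applying p(0)=2, q(0)=2 gives K_1=2, K_2=2.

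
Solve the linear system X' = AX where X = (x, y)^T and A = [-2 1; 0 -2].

x(t) = -c_1e^(-2t) - c_2te^(-2t) - 3c_2e^(-2t), y(t) = -c_2e^(-2t)

Coefficient matrix A = [[-2, 1], [0, -2]].
Characteristic polynomial det(A - λI) = λ^2 + 4λ + 4 = 0.
Single eigenvalue λ = -2 with algebraic multiplicity 2.
Eigenvector v = (-1,0); generalized eigenvector w with (A-λI)w=v is (-3,-1).
General solution: e^(-2t)[c_1·v + c_2·(t·v + w)].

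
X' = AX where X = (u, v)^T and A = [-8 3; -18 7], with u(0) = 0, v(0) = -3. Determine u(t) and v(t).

u(t) = -3e^(t) + 3e^(-2t), v(t) = -9e^(t) + 6e^(-2t)

Coefficient matrix A = [[-8, 3], [-18, 7]].
Characteristic polynomial det(A - λI) = λ^2 + λ - 2 = 0.
Eigenvalues λ = 1, -2.
For λ=1: (A-λI) row 1 is [-9, 3], so an eigenvector is (-1, -3).
For λ=-2: (A-λI) row 1 is [-6, 3], so an eigenvector is (-1, -2).
General solution: C_1e^(t)(-1,-3) + C_2e^(-2t)(-1,-2).
Applying u(0)=0, v(0)=-3 gives C_1=3, C_2=-3.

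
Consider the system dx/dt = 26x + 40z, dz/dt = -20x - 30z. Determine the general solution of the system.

Coefficient matrix A = [[26, 40], [-20, -30]].
Characteristic polynomial det(A - λI) = λ^2 + 4λ + 20 = 0.
Eigenvalues λ = -2 ± 4i (complex conjugate pair).
For λ=-2+4i: an eigenvector is (1,-1) - i(-3,2) = (1 + 3i, -1 - 2i).
A real fundamental pair from Re and Im of e^((-2+4i)t)v: X_1 = e^(-2t)(cos(4t)·(1,-1) + sin(4t)·(-3,2)), X_2 = e^(-2t)(sin(4t)·(1,-1) - cos(4t)·(-3,2)).
General solution: c_1X_1 + c_2X_2.

x(t) = -3c_1e^(-2t)sin(4t) + c_1e^(-2t)cos(4t) + c_2e^(-2t)sin(4t) + 3c_2e^(-2t)cos(4t), z(t) = 2c_1e^(-2t)sin(4t) - c_1e^(-2t)cos(4t) - c_2e^(-2t)sin(4t) - 2c_2e^(-2t)cos(4t)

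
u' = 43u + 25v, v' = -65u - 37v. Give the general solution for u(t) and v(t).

Coefficient matrix A = [[43, 25], [-65, -37]].
Characteristic polynomial det(A - λI) = λ^2 - 6λ + 34 = 0.
Eigenvalues λ = 3 ± 5i (complex conjugate pair).
For λ=3+5i: an eigenvector is (2,-3) - i(1,-2) = (2 - i, -3 + 2i).
A real fundamental pair from Re and Im of e^((3+5i)t)v: X_1 = e^(3t)(cos(5t)·(2,-3) + sin(5t)·(1,-2)), X_2 = e^(3t)(sin(5t)·(2,-3) - cos(5t)·(1,-2)).
General solution: K_1X_1 + K_2X_2.

u(t) = K_1e^(3t)sin(5t) + 2K_1e^(3t)cos(5t) + 2K_2e^(3t)sin(5t) - K_2e^(3t)cos(5t), v(t) = -2K_1e^(3t)sin(5t) - 3K_1e^(3t)cos(5t) - 3K_2e^(3t)sin(5t) + 2K_2e^(3t)cos(5t)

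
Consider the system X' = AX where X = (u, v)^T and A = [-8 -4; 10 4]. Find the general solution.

Coefficient matrix A = [[-8, -4], [10, 4]].
Characteristic polynomial det(A - λI) = λ^2 + 4λ + 8 = 0.
Eigenvalues λ = -2 ± 2i (complex conjugate pair).
For λ=-2+2i: an eigenvector is (1,-1) - i(-1,2) = (1 + i, -1 - 2i).
A real fundamental pair from Re and Im of e^((-2+2i)t)v: X_1 = e^(-2t)(cos(2t)·(1,-1) + sin(2t)·(-1,2)), X_2 = e^(-2t)(sin(2t)·(1,-1) - cos(2t)·(-1,2)).
General solution: C_1X_1 + C_2X_2.

u(t) = -C_1e^(-2t)sin(2t) + C_1e^(-2t)cos(2t) + C_2e^(-2t)sin(2t) + C_2e^(-2t)cos(2t), v(t) = 2C_1e^(-2t)sin(2t) - C_1e^(-2t)cos(2t) - C_2e^(-2t)sin(2t) - 2C_2e^(-2t)cos(2t)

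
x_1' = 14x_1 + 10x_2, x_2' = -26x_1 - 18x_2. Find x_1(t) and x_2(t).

x_1(t) = -K_1e^(-2t)sin(2t) - 2K_1e^(-2t)cos(2t) - 2K_2e^(-2t)sin(2t) + K_2e^(-2t)cos(2t), x_2(t) = 2K_1e^(-2t)sin(2t) + 3K_1e^(-2t)cos(2t) + 3K_2e^(-2t)sin(2t) - 2K_2e^(-2t)cos(2t)

Coefficient matrix A = [[14, 10], [-26, -18]].
Characteristic polynomial det(A - λI) = λ^2 + 4λ + 8 = 0.
Eigenvalues λ = -2 ± 2i (complex conjugate pair).
For λ=-2+2i: an eigenvector is (-2,3) - i(-1,2) = (-2 + i, 3 - 2i).
A real fundamental pair from Re and Im of e^((-2+2i)t)v: X_1 = e^(-2t)(cos(2t)·(-2,3) + sin(2t)·(-1,2)), X_2 = e^(-2t)(sin(2t)·(-2,3) - cos(2t)·(-1,2)).
General solution: K_1X_1 + K_2X_2.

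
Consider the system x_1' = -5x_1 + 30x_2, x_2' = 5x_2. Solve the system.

x_1(t) = -K_1e^(-5t) - 3K_2e^(5t), x_2(t) = -K_2e^(5t)

Coefficient matrix A = [[-5, 30], [0, 5]].
Characteristic polynomial det(A - λI) = λ^2 - 25 = 0.
Eigenvalues λ = -5, 5.
For λ=-5: (A-λI) row 1 is [0, 30], so an eigenvector is (-1, 0).
For λ=5: (A-λI) row 1 is [-10, 30], so an eigenvector is (-3, -1).
General solution: K_1e^(-5t)(-1,0) + K_2e^(5t)(-3,-1).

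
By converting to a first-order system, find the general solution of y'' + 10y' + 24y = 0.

y(t) = K_1e^(-4t) + K_2e^(-6t)

Let x_1 = y, x_2 = y'. Then x_1' = x_2 and x_2' = -24x_1 - 10x_2.
A = [[0,1],[-24,-10]]; det(A-λI) = λ^2 + 10λ + 24.
Eigenvalues λ = -4, -6 with eigenvectors (1,-4), (1,-6).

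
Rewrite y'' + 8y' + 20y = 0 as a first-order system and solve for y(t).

y(t) = K_1e^(-4t)cos(2t) + K_2e^(-4t)sin(2t)

Let x_1 = y, x_2 = y'. Then x_1' = x_2 and x_2' = -20x_1 - 8x_2.
A = [[0,1],[-20,-8]]; det(A-λI) = λ^2 + 8λ + 20.
Eigenvalues λ = -4 ± 2i.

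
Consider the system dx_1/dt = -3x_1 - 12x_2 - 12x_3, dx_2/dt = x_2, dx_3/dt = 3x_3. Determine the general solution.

Coefficient matrix A = [[-3, -12, -12], [0, 1, 0], [0, 0, 3]].
det(A - λI) = 0 gives eigenvalues λ = -3, 3, 1.
For λ=-3: eigenvector (1,0,0).
For λ=3: eigenvector (-2,0,1).
For λ=1: eigenvector (-3,1,0).
General solution: K_1e^(-3t)(1,0,0) + K_2e^(3t)(-2,0,1) + K_3e^(t)(-3,1,0).

x_1(t) = K_1e^(-3t) - 2K_2e^(3t) - 3K_3e^(t), x_2(t) = K_3e^(t), x_3(t) = K_2e^(3t)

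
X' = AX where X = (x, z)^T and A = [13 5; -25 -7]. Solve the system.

Coefficient matrix A = [[13, 5], [-25, -7]].
Characteristic polynomial det(A - λI) = λ^2 - 6λ + 34 = 0.
Eigenvalues λ = 3 ± 5i (complex conjugate pair).
For λ=3+5i: an eigenvector is (0,-1) - i(-1,2) = (0 + i, -1 - 2i).
A real fundamental pair from Re and Im of e^((3+5i)t)v: X_1 = e^(3t)(cos(5t)·(0,-1) + sin(5t)·(-1,2)), X_2 = e^(3t)(sin(5t)·(0,-1) - cos(5t)·(-1,2)).
General solution: K_1X_1 + K_2X_2.

x(t) = -K_1e^(3t)sin(5t) + K_2e^(3t)cos(5t), z(t) = 2K_1e^(3t)sin(5t) - K_1e^(3t)cos(5t) - K_2e^(3t)sin(5t) - 2K_2e^(3t)cos(5t)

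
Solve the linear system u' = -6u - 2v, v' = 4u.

u(t) = -C_1e^(-4t) + C_2e^(-2t), v(t) = C_1e^(-4t) - 2C_2e^(-2t)

Coefficient matrix A = [[-6, -2], [4, 0]].
Characteristic polynomial det(A - λI) = λ^2 + 6λ + 8 = 0.
Eigenvalues λ = -4, -2.
For λ=-4: (A-λI) row 1 is [-2, -2], so an eigenvector is (-1, 1).
For λ=-2: (A-λI) row 1 is [-4, -2], so an eigenvector is (1, -2).
General solution: C_1e^(-4t)(-1,1) + C_2e^(-2t)(1,-2).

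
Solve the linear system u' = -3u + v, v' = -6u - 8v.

Coefficient matrix A = [[-3, 1], [-6, -8]].
Characteristic polynomial det(A - λI) = λ^2 + 11λ + 30 = 0.
Eigenvalues λ = -5, -6.
For λ=-5: (A-λI) row 1 is [2, 1], so an eigenvector is (-1, 2).
For λ=-6: (A-λI) row 1 is [3, 1], so an eigenvector is (1, -3).
General solution: c_1e^(-5t)(-1,2) + c_2e^(-6t)(1,-3).

u(t) = -c_1e^(-5t) + c_2e^(-6t), v(t) = 2c_1e^(-5t) - 3c_2e^(-6t)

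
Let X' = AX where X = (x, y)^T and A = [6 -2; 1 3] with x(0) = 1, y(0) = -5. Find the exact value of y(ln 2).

A = [[6,-2],[1,3]]; eigenvalues λ = 5, 4.
Eigenvectors: (-2,-1) for λ=5, (1,1) for λ=4.
From the initial condition, c_1 = -6, c_2 = -11.
y(ln 2) = (-6)(2^5)(-1) + (-11)(2^4)(1) = 16.

16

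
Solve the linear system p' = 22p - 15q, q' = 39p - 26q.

Coefficient matrix A = [[22, -15], [39, -26]].
Characteristic polynomial det(A - λI) = λ^2 + 4λ + 13 = 0.
Eigenvalues λ = -2 ± 3i (complex conjugate pair).
For λ=-2+3i: an eigenvector is (-2,-3) - i(-1,-2) = (-2 + i, -3 + 2i).
A real fundamental pair from Re and Im of e^((-2+3i)t)v: X_1 = e^(-2t)(cos(3t)·(-2,-3) + sin(3t)·(-1,-2)), X_2 = e^(-2t)(sin(3t)·(-2,-3) - cos(3t)·(-1,-2)).
General solution: c_1X_1 + c_2X_2.

p(t) = -c_1e^(-2t)sin(3t) - 2c_1e^(-2t)cos(3t) - 2c_2e^(-2t)sin(3t) + c_2e^(-2t)cos(3t), q(t) = -2c_1e^(-2t)sin(3t) - 3c_1e^(-2t)cos(3t) - 3c_2e^(-2t)sin(3t) + 2c_2e^(-2t)cos(3t)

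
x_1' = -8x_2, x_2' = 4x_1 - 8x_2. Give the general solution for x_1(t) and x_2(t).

Coefficient matrix A = [[0, -8], [4, -8]].
Characteristic polynomial det(A - λI) = λ^2 + 8λ + 32 = 0.
Eigenvalues λ = -4 ± 4i (complex conjugate pair).
For λ=-4+4i: an eigenvector is (-1,-1) - i(1,0) = (-1 - i, -1).
A real fundamental pair from Re and Im of e^((-4+4i)t)v: X_1 = e^(-4t)(cos(4t)·(-1,-1) + sin(4t)·(1,0)), X_2 = e^(-4t)(sin(4t)·(-1,-1) - cos(4t)·(1,0)).
General solution: K_1X_1 + K_2X_2.

x_1(t) = K_1e^(-4t)sin(4t) - K_1e^(-4t)cos(4t) - K_2e^(-4t)sin(4t) - K_2e^(-4t)cos(4t), x_2(t) = -K_1e^(-4t)cos(4t) - K_2e^(-4t)sin(4t)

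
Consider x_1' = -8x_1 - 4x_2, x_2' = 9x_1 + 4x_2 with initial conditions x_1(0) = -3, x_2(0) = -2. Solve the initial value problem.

Coefficient matrix A = [[-8, -4], [9, 4]].
Characteristic polynomial det(A - λI) = λ^2 + 4λ + 4 = 0.
Single eigenvalue λ = -2 with algebraic multiplicity 2.
Eigenvector v = (2,-3); generalized eigenvector w with (A-λI)w=v is (-1,1).
General solution: e^(-2t)[K_1·v + K_2·(t·v + w)].
Applying x_1(0)=-3, x_2(0)=-2 gives K_1=5, K_2=13.

x_1(t) = 26te^(-2t) - 3e^(-2t), x_2(t) = -39te^(-2t) - 2e^(-2t)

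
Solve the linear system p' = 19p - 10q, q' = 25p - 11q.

p(t) = C_1e^(4t)sin(5t) - C_1e^(4t)cos(5t) - C_2e^(4t)sin(5t) - C_2e^(4t)cos(5t), q(t) = C_1e^(4t)sin(5t) - 2C_1e^(4t)cos(5t) - 2C_2e^(4t)sin(5t) - C_2e^(4t)cos(5t)

Coefficient matrix A = [[19, -10], [25, -11]].
Characteristic polynomial det(A - λI) = λ^2 - 8λ + 41 = 0.
Eigenvalues λ = 4 ± 5i (complex conjugate pair).
For λ=4+5i: an eigenvector is (-1,-2) - i(1,1) = (-1 - i, -2 - i).
A real fundamental pair from Re and Im of e^((4+5i)t)v: X_1 = e^(4t)(cos(5t)·(-1,-2) + sin(5t)·(1,1)), X_2 = e^(4t)(sin(5t)·(-1,-2) - cos(5t)·(1,1)).
General solution: C_1X_1 + C_2X_2.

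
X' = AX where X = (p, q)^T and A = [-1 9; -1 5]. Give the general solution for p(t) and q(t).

p(t) = 3K_1e^(2t) + 3K_2te^(2t) - K_2e^(2t), q(t) = K_1e^(2t) + K_2te^(2t)

Coefficient matrix A = [[-1, 9], [-1, 5]].
Characteristic polynomial det(A - λI) = λ^2 - 4λ + 4 = 0.
Single eigenvalue λ = 2 with algebraic multiplicity 2.
Eigenvector v = (3,1); generalized eigenvector w with (A-λI)w=v is (-1,0).
General solution: e^(2t)[K_1·v + K_2·(t·v + w)].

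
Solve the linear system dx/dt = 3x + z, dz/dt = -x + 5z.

x(t) = -K_1e^(4t) - K_2te^(4t) - 2K_2e^(4t), z(t) = -K_1e^(4t) - K_2te^(4t) - 3K_2e^(4t)

Coefficient matrix A = [[3, 1], [-1, 5]].
Characteristic polynomial det(A - λI) = λ^2 - 8λ + 16 = 0.
Single eigenvalue λ = 4 with algebraic multiplicity 2.
Eigenvector v = (-1,-1); generalized eigenvector w with (A-λI)w=v is (-2,-3).
General solution: e^(4t)[K_1·v + K_2·(t·v + w)].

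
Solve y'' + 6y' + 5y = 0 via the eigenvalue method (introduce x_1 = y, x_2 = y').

Let x_1 = y, x_2 = y'. Then x_1' = x_2 and x_2' = -5x_1 - 6x_2.
A = [[0,1],[-5,-6]]; det(A-λI) = λ^2 + 6λ + 5.
Eigenvalues λ = -1, -5 with eigenvectors (1,-1), (1,-5).

y(t) = K_1e^(-t) + K_2e^(-5t)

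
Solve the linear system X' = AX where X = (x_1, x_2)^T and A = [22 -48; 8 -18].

Coefficient matrix A = [[22, -48], [8, -18]].
Characteristic polynomial det(A - λI) = λ^2 - 4λ - 12 = 0.
Eigenvalues λ = 6, -2.
For λ=6: (A-λI) row 1 is [16, -48], so an eigenvector is (3, 1).
For λ=-2: (A-λI) row 1 is [24, -48], so an eigenvector is (2, 1).
General solution: C_1e^(6t)(3,1) + C_2e^(-2t)(2,1).

x_1(t) = 3C_1e^(6t) + 2C_2e^(-2t), x_2(t) = C_1e^(6t) + C_2e^(-2t)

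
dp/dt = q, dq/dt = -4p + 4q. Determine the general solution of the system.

p(t) = -K_1e^(2t) - K_2te^(2t) + 2K_2e^(2t), q(t) = -2K_1e^(2t) - 2K_2te^(2t) + 3K_2e^(2t)

Coefficient matrix A = [[0, 1], [-4, 4]].
Characteristic polynomial det(A - λI) = λ^2 - 4λ + 4 = 0.
Single eigenvalue λ = 2 with algebraic multiplicity 2.
Eigenvector v = (-1,-2); generalized eigenvector w with (A-λI)w=v is (2,3).
General solution: e^(2t)[K_1·v + K_2·(t·v + w)].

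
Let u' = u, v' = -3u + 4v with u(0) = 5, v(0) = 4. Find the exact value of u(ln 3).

A = [[1,0],[-3,4]]; eigenvalues λ = 4, 1.
Eigenvectors: (0,1) for λ=4, (-1,-1) for λ=1.
From the initial condition, c_1 = -1, c_2 = -5.
u(ln 3) = (-1)(3^4)(0) + (-5)(3^1)(-1) = 15.

15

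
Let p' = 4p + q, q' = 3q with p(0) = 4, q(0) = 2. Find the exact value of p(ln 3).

432

A = [[4,1],[0,3]]; eigenvalues λ = 3, 4.
Eigenvectors: (-1,1) for λ=3, (-1,0) for λ=4.
From the initial condition, c_1 = 2, c_2 = -6.
p(ln 3) = (2)(3^3)(-1) + (-6)(3^4)(-1) = 432.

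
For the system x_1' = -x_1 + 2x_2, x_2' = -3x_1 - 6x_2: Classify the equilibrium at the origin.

A = [[-1,2],[-3,-6]]; det(A-λI) = λ^2 + 7λ + 12.
λ = -4, -3: both negative.

stable node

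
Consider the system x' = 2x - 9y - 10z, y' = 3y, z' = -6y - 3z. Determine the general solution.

x(t) = K_1e^(2t) + K_2e^(3t) + 2K_3e^(-3t), y(t) = K_2e^(3t), z(t) = -K_2e^(3t) + K_3e^(-3t)

Coefficient matrix A = [[2, -9, -10], [0, 3, 0], [0, -6, -3]].
det(A - λI) = 0 gives eigenvalues λ = 2, 3, -3.
For λ=2: eigenvector (1,0,0).
For λ=3: eigenvector (1,1,-1).
For λ=-3: eigenvector (2,0,1).
General solution: K_1e^(2t)(1,0,0) + K_2e^(3t)(1,1,-1) + K_3e^(-3t)(2,0,1).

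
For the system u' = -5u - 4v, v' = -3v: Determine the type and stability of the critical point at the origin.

stable node

A = [[-5,-4],[0,-3]]; det(A-λI) = λ^2 + 8λ + 15.
λ = -5, -3: both negative.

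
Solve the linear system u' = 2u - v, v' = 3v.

u(t) = -c_1e^(2t) - c_2e^(3t), v(t) = c_2e^(3t)

Coefficient matrix A = [[2, -1], [0, 3]].
Characteristic polynomial det(A - λI) = λ^2 - 5λ + 6 = 0.
Eigenvalues λ = 2, 3.
For λ=2: (A-λI) row 1 is [0, -1], so an eigenvector is (-1, 0).
For λ=3: (A-λI) row 1 is [-1, -1], so an eigenvector is (-1, 1).
General solution: c_1e^(2t)(-1,0) + c_2e^(3t)(-1,1).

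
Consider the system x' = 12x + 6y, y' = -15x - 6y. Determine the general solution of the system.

Coefficient matrix A = [[12, 6], [-15, -6]].
Characteristic polynomial det(A - λI) = λ^2 - 6λ + 18 = 0.
Eigenvalues λ = 3 ± 3i (complex conjugate pair).
For λ=3+3i: an eigenvector is (-1,2) - i(1,-1) = (-1 - i, 2 + i).
A real fundamental pair from Re and Im of e^((3+3i)t)v: X_1 = e^(3t)(cos(3t)·(-1,2) + sin(3t)·(1,-1)), X_2 = e^(3t)(sin(3t)·(-1,2) - cos(3t)·(1,-1)).
General solution: C_1X_1 + C_2X_2.

x(t) = C_1e^(3t)sin(3t) - C_1e^(3t)cos(3t) - C_2e^(3t)sin(3t) - C_2e^(3t)cos(3t), y(t) = -C_1e^(3t)sin(3t) + 2C_1e^(3t)cos(3t) + 2C_2e^(3t)sin(3t) + C_2e^(3t)cos(3t)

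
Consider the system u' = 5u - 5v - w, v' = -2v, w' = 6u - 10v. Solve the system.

Coefficient matrix A = [[5, -5, -1], [0, -2, 0], [6, -10, 0]].
det(A - λI) = 0 gives eigenvalues λ = 3, -2, 2.
For λ=3: eigenvector (1,0,2).
For λ=-2: eigenvector (1,1,2).
For λ=2: eigenvector (1,0,3).
General solution: c_1e^(3t)(1,0,2) + c_2e^(-2t)(1,1,2) + c_3e^(2t)(1,0,3).

u(t) = c_1e^(3t) + c_2e^(-2t) + c_3e^(2t), v(t) = c_2e^(-2t), w(t) = 2c_1e^(3t) + 2c_2e^(-2t) + 3c_3e^(2t)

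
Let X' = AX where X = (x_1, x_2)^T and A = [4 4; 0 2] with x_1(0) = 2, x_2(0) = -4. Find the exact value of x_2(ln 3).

A = [[4,4],[0,2]]; eigenvalues λ = 4, 2.
Eigenvectors: (-1,0) for λ=4, (-2,1) for λ=2.
From the initial condition, c_1 = 6, c_2 = -4.
x_2(ln 3) = (6)(3^4)(0) + (-4)(3^2)(1) = -36.

-36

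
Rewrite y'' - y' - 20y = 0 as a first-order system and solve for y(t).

Let x_1 = y, x_2 = y'. Then x_1' = x_2 and x_2' = 20x_1 + x_2.
A = [[0,1],[20,1]]; det(A-λI) = λ^2 - λ - 20.
Eigenvalues λ = -4, 5 with eigenvectors (1,-4), (1,5).

y(t) = C_1e^(-4t) + C_2e^(5t)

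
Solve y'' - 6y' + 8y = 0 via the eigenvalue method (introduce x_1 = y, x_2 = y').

y(t) = C_1e^(2t) + C_2e^(4t)

Let x_1 = y, x_2 = y'. Then x_1' = x_2 and x_2' = -8x_1 + 6x_2.
A = [[0,1],[-8,6]]; det(A-λI) = λ^2 - 6λ + 8.
Eigenvalues λ = 2, 4 with eigenvectors (1,2), (1,4).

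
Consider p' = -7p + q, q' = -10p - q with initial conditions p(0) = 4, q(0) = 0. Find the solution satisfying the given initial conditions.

p(t) = -12e^(-4t)sin(t) + 4e^(-4t)cos(t), q(t) = -40e^(-4t)sin(t)

Coefficient matrix A = [[-7, 1], [-10, -1]].
Characteristic polynomial det(A - λI) = λ^2 + 8λ + 17 = 0.
Eigenvalues λ = -4 ± i (complex conjugate pair).
For λ=-4+i: an eigenvector is (0,1) - i(1,3) = (0 - i, 1 - 3i).
A real fundamental pair from Re and Im of e^((-4+i)t)v: X_1 = e^(-4t)(cos(t)·(0,1) + sin(t)·(1,3)), X_2 = e^(-4t)(sin(t)·(0,1) - cos(t)·(1,3)).
General solution: K_1X_1 + K_2X_2.
Applying p(0)=4, q(0)=0 gives K_1=-12, K_2=-4.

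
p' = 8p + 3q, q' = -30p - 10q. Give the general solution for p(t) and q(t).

p(t) = -K_1e^(-t)cos(3t) - K_2e^(-t)sin(3t), q(t) = K_1e^(-t)sin(3t) + 3K_1e^(-t)cos(3t) + 3K_2e^(-t)sin(3t) - K_2e^(-t)cos(3t)

Coefficient matrix A = [[8, 3], [-30, -10]].
Characteristic polynomial det(A - λI) = λ^2 + 2λ + 10 = 0.
Eigenvalues λ = -1 ± 3i (complex conjugate pair).
For λ=-1+3i: an eigenvector is (-1,3) - i(0,1) = (-1, 3 - i).
A real fundamental pair from Re and Im of e^((-1+3i)t)v: X_1 = e^(-t)(cos(3t)·(-1,3) + sin(3t)·(0,1)), X_2 = e^(-t)(sin(3t)·(-1,3) - cos(3t)·(0,1)).
General solution: K_1X_1 + K_2X_2.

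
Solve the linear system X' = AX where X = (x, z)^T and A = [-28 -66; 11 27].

Coefficient matrix A = [[-28, -66], [11, 27]].
Characteristic polynomial det(A - λI) = λ^2 + λ - 30 = 0.
Eigenvalues λ = 5, -6.
For λ=5: (A-λI) row 1 is [-33, -66], so an eigenvector is (-2, 1).
For λ=-6: (A-λI) row 1 is [-22, -66], so an eigenvector is (3, -1).
General solution: c_1e^(5t)(-2,1) + c_2e^(-6t)(3,-1).

x(t) = -2c_1e^(5t) + 3c_2e^(-6t), z(t) = c_1e^(5t) - c_2e^(-6t)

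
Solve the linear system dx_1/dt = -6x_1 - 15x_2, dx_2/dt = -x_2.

Coefficient matrix A = [[-6, -15], [0, -1]].
Characteristic polynomial det(A - λI) = λ^2 + 7λ + 6 = 0.
Eigenvalues λ = -1, -6.
For λ=-1: (A-λI) row 1 is [-5, -15], so an eigenvector is (3, -1).
For λ=-6: (A-λI) row 1 is [0, -15], so an eigenvector is (1, 0).
General solution: K_1e^(-t)(3,-1) + K_2e^(-6t)(1,0).

x_1(t) = 3K_1e^(-t) + K_2e^(-6t), x_2(t) = -K_1e^(-t)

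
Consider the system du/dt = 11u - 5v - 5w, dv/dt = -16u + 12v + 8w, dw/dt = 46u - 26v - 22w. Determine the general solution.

Coefficient matrix A = [[11, -5, -5], [-16, 12, 8], [46, -26, -22]].
det(A - λI) = 0 gives eigenvalues λ = 1, 4, -4.
For λ=1: eigenvector (1,0,2).
For λ=4: eigenvector (0,1,-1).
For λ=-4: eigenvector (1,-1,4).
General solution: K_1e^(t)(1,0,2) + K_2e^(4t)(0,1,-1) + K_3e^(-4t)(1,-1,4).

u(t) = K_1e^(t) + K_3e^(-4t), v(t) = K_2e^(4t) - K_3e^(-4t), w(t) = 2K_1e^(t) - K_2e^(4t) + 4K_3e^(-4t)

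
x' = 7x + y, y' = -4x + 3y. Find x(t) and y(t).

Coefficient matrix A = [[7, 1], [-4, 3]].
Characteristic polynomial det(A - λI) = λ^2 - 10λ + 25 = 0.
Single eigenvalue λ = 5 with algebraic multiplicity 2.
Eigenvector v = (-1,2); generalized eigenvector w with (A-λI)w=v is (0,-1).
General solution: e^(5t)[K_1·v + K_2·(t·v + w)].

x(t) = -K_1e^(5t) - K_2te^(5t), y(t) = 2K_1e^(5t) + 2K_2te^(5t) - K_2e^(5t)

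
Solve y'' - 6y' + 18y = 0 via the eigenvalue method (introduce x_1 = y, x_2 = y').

y(t) = C_1e^(3t)cos(3t) + C_2e^(3t)sin(3t)

Let x_1 = y, x_2 = y'. Then x_1' = x_2 and x_2' = -18x_1 + 6x_2.
A = [[0,1],[-18,6]]; det(A-λI) = λ^2 - 6λ + 18.
Eigenvalues λ = 3 ± 3i.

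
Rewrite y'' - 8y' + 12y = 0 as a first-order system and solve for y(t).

Let x_1 = y, x_2 = y'. Then x_1' = x_2 and x_2' = -12x_1 + 8x_2.
A = [[0,1],[-12,8]]; det(A-λI) = λ^2 - 8λ + 12.
Eigenvalues λ = 6, 2 with eigenvectors (1,6), (1,2).

y(t) = K_1e^(6t) + K_2e^(2t)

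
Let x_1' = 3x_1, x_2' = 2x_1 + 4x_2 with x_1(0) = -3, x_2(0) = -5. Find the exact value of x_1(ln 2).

-24

A = [[3,0],[2,4]]; eigenvalues λ = 4, 3.
Eigenvectors: (0,1) for λ=4, (-1,2) for λ=3.
From the initial condition, c_1 = -11, c_2 = 3.
x_1(ln 2) = (-11)(2^4)(0) + (3)(2^3)(-1) = -24.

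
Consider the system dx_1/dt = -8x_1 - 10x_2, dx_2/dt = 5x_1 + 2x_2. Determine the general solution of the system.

x_1(t) = K_1e^(-3t)sin(5t) + K_1e^(-3t)cos(5t) + K_2e^(-3t)sin(5t) - K_2e^(-3t)cos(5t), x_2(t) = -K_1e^(-3t)cos(5t) - K_2e^(-3t)sin(5t)

Coefficient matrix A = [[-8, -10], [5, 2]].
Characteristic polynomial det(A - λI) = λ^2 + 6λ + 34 = 0.
Eigenvalues λ = -3 ± 5i (complex conjugate pair).
For λ=-3+5i: an eigenvector is (1,-1) - i(1,0) = (1 - i, -1).
A real fundamental pair from Re and Im of e^((-3+5i)t)v: X_1 = e^(-3t)(cos(5t)·(1,-1) + sin(5t)·(1,0)), X_2 = e^(-3t)(sin(5t)·(1,-1) - cos(5t)·(1,0)).
General solution: K_1X_1 + K_2X_2.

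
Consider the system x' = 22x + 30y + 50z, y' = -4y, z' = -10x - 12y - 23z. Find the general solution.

Coefficient matrix A = [[22, 30, 50], [0, -4, 0], [-10, -12, -23]].
det(A - λI) = 0 gives eigenvalues λ = 2, -4, -3.
For λ=2: eigenvector (5,0,-2).
For λ=-4: eigenvector (-5,1,2).
For λ=-3: eigenvector (-2,0,1).
General solution: K_1e^(2t)(5,0,-2) + K_2e^(-4t)(-5,1,2) + K_3e^(-3t)(-2,0,1).

x(t) = 5K_1e^(2t) - 5K_2e^(-4t) - 2K_3e^(-3t), y(t) = K_2e^(-4t), z(t) = -2K_1e^(2t) + 2K_2e^(-4t) + K_3e^(-3t)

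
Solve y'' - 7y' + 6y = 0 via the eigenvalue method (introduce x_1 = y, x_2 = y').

Let x_1 = y, x_2 = y'. Then x_1' = x_2 and x_2' = -6x_1 + 7x_2.
A = [[0,1],[-6,7]]; det(A-λI) = λ^2 - 7λ + 6.
Eigenvalues λ = 1, 6 with eigenvectors (1,1), (1,6).

y(t) = K_1e^(t) + K_2e^(6t)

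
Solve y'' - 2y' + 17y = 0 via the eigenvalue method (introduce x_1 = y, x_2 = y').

Let x_1 = y, x_2 = y'. Then x_1' = x_2 and x_2' = -17x_1 + 2x_2.
A = [[0,1],[-17,2]]; det(A-λI) = λ^2 - 2λ + 17.
Eigenvalues λ = 1 ± 4i.

y(t) = c_1e^(t)cos(4t) + c_2e^(t)sin(4t)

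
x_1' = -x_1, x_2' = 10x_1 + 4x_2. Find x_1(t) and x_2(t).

Coefficient matrix A = [[-1, 0], [10, 4]].
Characteristic polynomial det(A - λI) = λ^2 - 3λ - 4 = 0.
Eigenvalues λ = -1, 4.
For λ=-1: (A-λI) row 2 is [10, 5], so an eigenvector is (-1, 2).
For λ=4: (A-λI) row 1 is [-5, 0], so an eigenvector is (0, 1).
General solution: C_1e^(-t)(-1,2) + C_2e^(4t)(0,1).

x_1(t) = -C_1e^(-t), x_2(t) = 2C_1e^(-t) + C_2e^(4t)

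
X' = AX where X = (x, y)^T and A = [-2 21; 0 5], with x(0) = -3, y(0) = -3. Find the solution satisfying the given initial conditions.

Coefficient matrix A = [[-2, 21], [0, 5]].
Characteristic polynomial det(A - λI) = λ^2 - 3λ - 10 = 0.
Eigenvalues λ = -2, 5.
For λ=-2: (A-λI) row 1 is [0, 21], so an eigenvector is (1, 0).
For λ=5: (A-λI) row 1 is [-7, 21], so an eigenvector is (3, 1).
General solution: C_1e^(-2t)(1,0) + C_2e^(5t)(3,1).
Applying x(0)=-3, y(0)=-3 gives C_1=6, C_2=-3.

x(t) = -9e^(5t) + 6e^(-2t), y(t) = -3e^(5t)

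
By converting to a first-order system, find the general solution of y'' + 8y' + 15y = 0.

Let x_1 = y, x_2 = y'. Then x_1' = x_2 and x_2' = -15x_1 - 8x_2.
A = [[0,1],[-15,-8]]; det(A-λI) = λ^2 + 8λ + 15.
Eigenvalues λ = -3, -5 with eigenvectors (1,-3), (1,-5).

y(t) = c_1e^(-3t) + c_2e^(-5t)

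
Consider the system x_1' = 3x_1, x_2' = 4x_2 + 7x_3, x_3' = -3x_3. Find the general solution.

Coefficient matrix A = [[3, 0, 0], [0, 4, 7], [0, 0, -3]].
det(A - λI) = 0 gives eigenvalues λ = 4, 3, -3.
For λ=4: eigenvector (0,1,0).
For λ=3: eigenvector (1,0,0).
For λ=-3: eigenvector (0,-1,1).
General solution: K_1e^(4t)(0,1,0) + K_2e^(3t)(1,0,0) + K_3e^(-3t)(0,-1,1).

x_1(t) = K_2e^(3t), x_2(t) = K_1e^(4t) - K_3e^(-3t), x_3(t) = K_3e^(-3t)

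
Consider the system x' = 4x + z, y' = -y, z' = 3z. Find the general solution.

x(t) = c_1e^(4t) + c_3e^(3t), y(t) = c_2e^(-t), z(t) = -c_3e^(3t)

Coefficient matrix A = [[4, 0, 1], [0, -1, 0], [0, 0, 3]].
det(A - λI) = 0 gives eigenvalues λ = 4, -1, 3.
For λ=4: eigenvector (1,0,0).
For λ=-1: eigenvector (0,1,0).
For λ=3: eigenvector (1,0,-1).
General solution: c_1e^(4t)(1,0,0) + c_2e^(-t)(0,1,0) + c_3e^(3t)(1,0,-1).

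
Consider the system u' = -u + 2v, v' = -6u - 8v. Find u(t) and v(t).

u(t) = 2K_1e^(-4t) + K_2e^(-5t), v(t) = -3K_1e^(-4t) - 2K_2e^(-5t)

Coefficient matrix A = [[-1, 2], [-6, -8]].
Characteristic polynomial det(A - λI) = λ^2 + 9λ + 20 = 0.
Eigenvalues λ = -4, -5.
For λ=-4: (A-λI) row 1 is [3, 2], so an eigenvector is (2, -3).
For λ=-5: (A-λI) row 1 is [4, 2], so an eigenvector is (1, -2).
General solution: K_1e^(-4t)(2,-3) + K_2e^(-5t)(1,-2).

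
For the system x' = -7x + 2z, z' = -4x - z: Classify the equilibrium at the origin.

stable node

A = [[-7,2],[-4,-1]]; det(A-λI) = λ^2 + 8λ + 15.
λ = -5, -3: both negative.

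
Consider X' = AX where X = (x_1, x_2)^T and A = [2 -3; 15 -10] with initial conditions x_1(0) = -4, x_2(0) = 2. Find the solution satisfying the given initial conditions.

Coefficient matrix A = [[2, -3], [15, -10]].
Characteristic polynomial det(A - λI) = λ^2 + 8λ + 25 = 0.
Eigenvalues λ = -4 ± 3i (complex conjugate pair).
For λ=-4+3i: an eigenvector is (-1,-2) - i(0,-1) = (-1, -2 + i).
A real fundamental pair from Re and Im of e^((-4+3i)t)v: X_1 = e^(-4t)(cos(3t)·(-1,-2) + sin(3t)·(0,-1)), X_2 = e^(-4t)(sin(3t)·(-1,-2) - cos(3t)·(0,-1)).
General solution: K_1X_1 + K_2X_2.
Applying x_1(0)=-4, x_2(0)=2 gives K_1=4, K_2=10.

x_1(t) = -10e^(-4t)sin(3t) - 4e^(-4t)cos(3t), x_2(t) = -24e^(-4t)sin(3t) + 2e^(-4t)cos(3t)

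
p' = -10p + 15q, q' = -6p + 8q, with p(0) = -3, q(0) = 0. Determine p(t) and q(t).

p(t) = 9e^(-t)sin(3t) - 3e^(-t)cos(3t), q(t) = 6e^(-t)sin(3t)

Coefficient matrix A = [[-10, 15], [-6, 8]].
Characteristic polynomial det(A - λI) = λ^2 + 2λ + 10 = 0.
Eigenvalues λ = -1 ± 3i (complex conjugate pair).
For λ=-1+3i: an eigenvector is (-2,-1) - i(1,1) = (-2 - i, -1 - i).
A real fundamental pair from Re and Im of e^((-1+3i)t)v: X_1 = e^(-t)(cos(3t)·(-2,-1) + sin(3t)·(1,1)), X_2 = e^(-t)(sin(3t)·(-2,-1) - cos(3t)·(1,1)).
General solution: c_1X_1 + c_2X_2.
Applying p(0)=-3, q(0)=0 gives c_1=3, c_2=-3.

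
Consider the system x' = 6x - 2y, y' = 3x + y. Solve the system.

x(t) = K_1e^(4t) + 2K_2e^(3t), y(t) = K_1e^(4t) + 3K_2e^(3t)

Coefficient matrix A = [[6, -2], [3, 1]].
Characteristic polynomial det(A - λI) = λ^2 - 7λ + 12 = 0.
Eigenvalues λ = 4, 3.
For λ=4: (A-λI) row 1 is [2, -2], so an eigenvector is (1, 1).
For λ=3: (A-λI) row 1 is [3, -2], so an eigenvector is (2, 3).
General solution: K_1e^(4t)(1,1) + K_2e^(3t)(2,3).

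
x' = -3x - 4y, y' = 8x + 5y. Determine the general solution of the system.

Coefficient matrix A = [[-3, -4], [8, 5]].
Characteristic polynomial det(A - λI) = λ^2 - 2λ + 17 = 0.
Eigenvalues λ = 1 ± 4i (complex conjugate pair).
For λ=1+4i: an eigenvector is (-1,1) - i(0,-1) = (-1, 1 + i).
A real fundamental pair from Re and Im of e^((1+4i)t)v: X_1 = e^(t)(cos(4t)·(-1,1) + sin(4t)·(0,-1)), X_2 = e^(t)(sin(4t)·(-1,1) - cos(4t)·(0,-1)).
General solution: c_1X_1 + c_2X_2.

x(t) = -c_1e^(t)cos(4t) - c_2e^(t)sin(4t), y(t) = -c_1e^(t)sin(4t) + c_1e^(t)cos(4t) + c_2e^(t)sin(4t) + c_2e^(t)cos(4t)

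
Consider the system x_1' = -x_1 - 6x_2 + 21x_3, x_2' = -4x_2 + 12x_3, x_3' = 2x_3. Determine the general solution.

x_1(t) = K_1e^(-t) + 2K_2e^(-4t) + 3K_3e^(2t), x_2(t) = K_2e^(-4t) + 2K_3e^(2t), x_3(t) = K_3e^(2t)

Coefficient matrix A = [[-1, -6, 21], [0, -4, 12], [0, 0, 2]].
det(A - λI) = 0 gives eigenvalues λ = -1, -4, 2.
For λ=-1: eigenvector (1,0,0).
For λ=-4: eigenvector (2,1,0).
For λ=2: eigenvector (3,2,1).
General solution: K_1e^(-t)(1,0,0) + K_2e^(-4t)(2,1,0) + K_3e^(2t)(3,2,1).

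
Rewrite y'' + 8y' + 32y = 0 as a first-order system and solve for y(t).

Let x_1 = y, x_2 = y'. Then x_1' = x_2 and x_2' = -32x_1 - 8x_2.
A = [[0,1],[-32,-8]]; det(A-λI) = λ^2 + 8λ + 32.
Eigenvalues λ = -4 ± 4i.

y(t) = K_1e^(-4t)cos(4t) + K_2e^(-4t)sin(4t)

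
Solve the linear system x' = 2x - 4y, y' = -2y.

Coefficient matrix A = [[2, -4], [0, -2]].
Characteristic polynomial det(A - λI) = λ^2 - 4 = 0.
Eigenvalues λ = -2, 2.
For λ=-2: (A-λI) row 1 is [4, -4], so an eigenvector is (-1, -1).
For λ=2: (A-λI) row 1 is [0, -4], so an eigenvector is (1, 0).
General solution: K_1e^(-2t)(-1,-1) + K_2e^(2t)(1,0).

x(t) = -K_1e^(-2t) + K_2e^(2t), y(t) = -K_1e^(-2t)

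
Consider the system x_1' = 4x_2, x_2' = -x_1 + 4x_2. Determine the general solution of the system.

Coefficient matrix A = [[0, 4], [-1, 4]].
Characteristic polynomial det(A - λI) = λ^2 - 4λ + 4 = 0.
Single eigenvalue λ = 2 with algebraic multiplicity 2.
Eigenvector v = (2,1); generalized eigenvector w with (A-λI)w=v is (-1,0).
General solution: e^(2t)[c_1·v + c_2·(t·v + w)].

x_1(t) = 2c_1e^(2t) + 2c_2te^(2t) - c_2e^(2t), x_2(t) = c_1e^(2t) + c_2te^(2t)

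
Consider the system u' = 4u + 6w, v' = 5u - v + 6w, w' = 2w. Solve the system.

u(t) = K_1e^(4t) - 3K_3e^(2t), v(t) = K_1e^(4t) + K_2e^(-t) - 3K_3e^(2t), w(t) = K_3e^(2t)

Coefficient matrix A = [[4, 0, 6], [5, -1, 6], [0, 0, 2]].
det(A - λI) = 0 gives eigenvalues λ = 4, -1, 2.
For λ=4: eigenvector (1,1,0).
For λ=-1: eigenvector (0,1,0).
For λ=2: eigenvector (-3,-3,1).
General solution: K_1e^(4t)(1,1,0) + K_2e^(-t)(0,1,0) + K_3e^(2t)(-3,-3,1).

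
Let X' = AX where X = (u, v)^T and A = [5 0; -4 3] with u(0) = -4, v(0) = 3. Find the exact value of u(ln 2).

-128

A = [[5,0],[-4,3]]; eigenvalues λ = 3, 5.
Eigenvectors: (0,-1) for λ=3, (-1,2) for λ=5.
From the initial condition, c_1 = 5, c_2 = 4.
u(ln 2) = (5)(2^3)(0) + (4)(2^5)(-1) = -128.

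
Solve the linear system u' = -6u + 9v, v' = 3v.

u(t) = c_1e^(3t) - c_2e^(-6t), v(t) = c_1e^(3t)

Coefficient matrix A = [[-6, 9], [0, 3]].
Characteristic polynomial det(A - λI) = λ^2 + 3λ - 18 = 0.
Eigenvalues λ = 3, -6.
For λ=3: (A-λI) row 1 is [-9, 9], so an eigenvector is (1, 1).
For λ=-6: (A-λI) row 1 is [0, 9], so an eigenvector is (-1, 0).
General solution: c_1e^(3t)(1,1) + c_2e^(-6t)(-1,0).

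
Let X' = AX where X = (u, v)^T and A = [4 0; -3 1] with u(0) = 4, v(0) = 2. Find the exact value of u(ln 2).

A = [[4,0],[-3,1]]; eigenvalues λ = 4, 1.
Eigenvectors: (1,-1) for λ=4, (0,-1) for λ=1.
From the initial condition, c_1 = 4, c_2 = -6.
u(ln 2) = (4)(2^4)(1) + (-6)(2^1)(0) = 64.

64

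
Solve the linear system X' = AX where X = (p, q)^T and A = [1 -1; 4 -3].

Coefficient matrix A = [[1, -1], [4, -3]].
Characteristic polynomial det(A - λI) = λ^2 + 2λ + 1 = 0.
Single eigenvalue λ = -1 with algebraic multiplicity 2.
Eigenvector v = (-1,-2); generalized eigenvector w with (A-λI)w=v is (1,3).
General solution: e^(-t)[c_1·v + c_2·(t·v + w)].

p(t) = -c_1e^(-t) - c_2te^(-t) + c_2e^(-t), q(t) = -2c_1e^(-t) - 2c_2te^(-t) + 3c_2e^(-t)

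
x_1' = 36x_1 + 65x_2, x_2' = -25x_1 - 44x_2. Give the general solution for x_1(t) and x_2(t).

x_1(t) = 3c_1e^(-4t)sin(5t) + 2c_1e^(-4t)cos(5t) + 2c_2e^(-4t)sin(5t) - 3c_2e^(-4t)cos(5t), x_2(t) = -2c_1e^(-4t)sin(5t) - c_1e^(-4t)cos(5t) - c_2e^(-4t)sin(5t) + 2c_2e^(-4t)cos(5t)

Coefficient matrix A = [[36, 65], [-25, -44]].
Characteristic polynomial det(A - λI) = λ^2 + 8λ + 41 = 0.
Eigenvalues λ = -4 ± 5i (complex conjugate pair).
For λ=-4+5i: an eigenvector is (2,-1) - i(3,-2) = (2 - 3i, -1 + 2i).
A real fundamental pair from Re and Im of e^((-4+5i)t)v: X_1 = e^(-4t)(cos(5t)·(2,-1) + sin(5t)·(3,-2)), X_2 = e^(-4t)(sin(5t)·(2,-1) - cos(5t)·(3,-2)).
General solution: c_1X_1 + c_2X_2.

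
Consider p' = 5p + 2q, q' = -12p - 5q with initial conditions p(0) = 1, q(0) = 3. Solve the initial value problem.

p(t) = 6e^(t) - 5e^(-t), q(t) = -12e^(t) + 15e^(-t)

Coefficient matrix A = [[5, 2], [-12, -5]].
Characteristic polynomial det(A - λI) = λ^2 - 1 = 0.
Eigenvalues λ = -1, 1.
For λ=-1: (A-λI) row 1 is [6, 2], so an eigenvector is (-1, 3).
For λ=1: (A-λI) row 1 is [4, 2], so an eigenvector is (-1, 2).
General solution: c_1e^(-t)(-1,3) + c_2e^(t)(-1,2).
Applying p(0)=1, q(0)=3 gives c_1=5, c_2=-6.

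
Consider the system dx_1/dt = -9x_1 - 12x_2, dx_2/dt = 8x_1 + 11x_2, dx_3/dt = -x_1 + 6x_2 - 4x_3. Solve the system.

Coefficient matrix A = [[-9, -12, 0], [8, 11, 0], [-1, 6, -4]].
det(A - λI) = 0 gives eigenvalues λ = -1, 3, -4.
For λ=-1: eigenvector (3,-2,-5).
For λ=3: eigenvector (-1,1,1).
For λ=-4: eigenvector (0,0,1).
General solution: K_1e^(-t)(3,-2,-5) + K_2e^(3t)(-1,1,1) + K_3e^(-4t)(0,0,1).

x_1(t) = 3K_1e^(-t) - K_2e^(3t), x_2(t) = -2K_1e^(-t) + K_2e^(3t), x_3(t) = -5K_1e^(-t) + K_2e^(3t) + K_3e^(-4t)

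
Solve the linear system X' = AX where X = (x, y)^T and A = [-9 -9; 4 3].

Coefficient matrix A = [[-9, -9], [4, 3]].
Characteristic polynomial det(A - λI) = λ^2 + 6λ + 9 = 0.
Single eigenvalue λ = -3 with algebraic multiplicity 2.
Eigenvector v = (-3,2); generalized eigenvector w with (A-λI)w=v is (2,-1).
General solution: e^(-3t)[K_1·v + K_2·(t·v + w)].

x(t) = -3K_1e^(-3t) - 3K_2te^(-3t) + 2K_2e^(-3t), y(t) = 2K_1e^(-3t) + 2K_2te^(-3t) - K_2e^(-3t)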